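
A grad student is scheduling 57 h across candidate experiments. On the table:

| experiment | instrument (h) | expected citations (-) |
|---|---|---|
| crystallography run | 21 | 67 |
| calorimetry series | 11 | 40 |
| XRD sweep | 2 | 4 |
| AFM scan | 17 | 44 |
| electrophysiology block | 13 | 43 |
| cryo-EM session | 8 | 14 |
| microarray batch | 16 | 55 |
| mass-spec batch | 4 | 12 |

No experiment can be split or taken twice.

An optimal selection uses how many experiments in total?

4

Best achievable expected citations is 182.
For example calorimetry series + AFM scan + electrophysiology block + microarray batch achieves it, using 57 h.
All optima have 4 experiments.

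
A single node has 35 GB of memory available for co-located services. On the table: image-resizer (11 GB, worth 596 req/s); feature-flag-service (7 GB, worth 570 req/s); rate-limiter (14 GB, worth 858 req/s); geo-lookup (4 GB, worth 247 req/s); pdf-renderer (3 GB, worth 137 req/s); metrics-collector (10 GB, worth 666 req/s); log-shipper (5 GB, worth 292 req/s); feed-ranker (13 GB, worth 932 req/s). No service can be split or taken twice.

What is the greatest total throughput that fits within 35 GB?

A density-first pass picks feature-flag-service + geo-lookup + metrics-collector + feed-ranker — 2415 at 34 GB.
The 4 GB tied up in geo-lookup is better spent on log-shipper — total rises to 2460 (35 GB).
The closest alternative, feature-flag-service + geo-lookup + metrics-collector + feed-ranker, reaches only 2415.

2460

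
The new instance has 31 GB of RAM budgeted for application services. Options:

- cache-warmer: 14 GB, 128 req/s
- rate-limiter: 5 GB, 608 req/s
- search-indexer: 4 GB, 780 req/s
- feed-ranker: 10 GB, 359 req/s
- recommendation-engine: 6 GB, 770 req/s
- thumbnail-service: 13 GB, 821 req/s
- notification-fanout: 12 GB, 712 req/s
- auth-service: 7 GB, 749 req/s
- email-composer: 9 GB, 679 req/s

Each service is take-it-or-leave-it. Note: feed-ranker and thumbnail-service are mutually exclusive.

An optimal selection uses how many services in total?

5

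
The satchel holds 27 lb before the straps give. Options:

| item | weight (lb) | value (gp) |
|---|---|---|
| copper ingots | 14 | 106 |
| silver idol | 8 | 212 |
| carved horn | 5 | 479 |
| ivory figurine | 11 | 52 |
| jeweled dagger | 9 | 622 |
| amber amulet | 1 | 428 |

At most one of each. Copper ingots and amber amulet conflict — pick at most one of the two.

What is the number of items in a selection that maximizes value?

4

The maximum value within 27 lb is 1741.
silver idol + carved horn + jeweled dagger + amber amulet hits 1741 at 23 lb.
Every optimal selection uses 4 items.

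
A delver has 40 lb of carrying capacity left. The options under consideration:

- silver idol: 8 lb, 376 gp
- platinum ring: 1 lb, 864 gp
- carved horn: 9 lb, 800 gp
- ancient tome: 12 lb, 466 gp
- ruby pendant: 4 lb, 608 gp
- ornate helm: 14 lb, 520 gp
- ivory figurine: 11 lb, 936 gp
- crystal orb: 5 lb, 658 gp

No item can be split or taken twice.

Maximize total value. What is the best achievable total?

The ratio ordering already packs tightly: silver idol + platinum ring + carved horn + ruby pendant + ivory figurine + crystal orb, 38 lb, 4242.

4242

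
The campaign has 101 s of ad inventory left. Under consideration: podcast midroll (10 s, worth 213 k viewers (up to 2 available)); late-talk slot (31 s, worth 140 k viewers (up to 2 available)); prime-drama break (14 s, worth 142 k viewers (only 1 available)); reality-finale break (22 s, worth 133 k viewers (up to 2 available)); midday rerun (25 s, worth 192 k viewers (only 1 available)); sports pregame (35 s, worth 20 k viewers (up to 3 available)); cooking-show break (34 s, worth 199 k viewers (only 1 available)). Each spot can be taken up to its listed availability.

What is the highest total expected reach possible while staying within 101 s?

Filling by ratio: 2×podcast midroll + prime-drama break + reality-finale break + midday rerun for 893, with 20 s left unused.
Dropping reality-finale break frees 22 s; slotting in cooking-show break (34 s) lifts the total to 959 at 93 s.
That's the maximum — no swap from here does better than 959.

959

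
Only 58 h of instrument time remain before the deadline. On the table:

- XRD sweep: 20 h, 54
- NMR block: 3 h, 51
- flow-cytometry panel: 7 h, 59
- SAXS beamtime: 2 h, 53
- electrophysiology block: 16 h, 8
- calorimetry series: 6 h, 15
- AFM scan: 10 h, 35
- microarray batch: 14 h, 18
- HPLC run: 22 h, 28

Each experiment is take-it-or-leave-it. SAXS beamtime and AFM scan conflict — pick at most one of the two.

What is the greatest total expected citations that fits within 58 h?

250

XRD sweep + NMR block + flow-cytometry panel + SAXS beamtime + calorimetry series + microarray batch uses 52 of the 58 h and totals 250.
The closest alternative, XRD sweep + NMR block + flow-cytometry panel + SAXS beamtime + HPLC run, reaches only 245.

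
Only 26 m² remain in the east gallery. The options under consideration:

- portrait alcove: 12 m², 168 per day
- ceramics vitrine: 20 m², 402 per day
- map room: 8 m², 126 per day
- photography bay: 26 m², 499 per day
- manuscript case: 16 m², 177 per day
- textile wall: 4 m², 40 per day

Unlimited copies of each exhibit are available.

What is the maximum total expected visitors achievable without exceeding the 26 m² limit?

499

Ranking by ratio (expected visitors/m²): ceramics vitrine 20.10, photography bay 19.19, map room 15.75.
Filling by ratio: ceramics vitrine + textile wall for 442, with 2 m² left unused.
Dropping ceramics vitrine and textile wall frees 24 m²; slotting in photography bay (26 m²) lifts the total to 499 at 26 m².
No other feasible combination exceeds 499.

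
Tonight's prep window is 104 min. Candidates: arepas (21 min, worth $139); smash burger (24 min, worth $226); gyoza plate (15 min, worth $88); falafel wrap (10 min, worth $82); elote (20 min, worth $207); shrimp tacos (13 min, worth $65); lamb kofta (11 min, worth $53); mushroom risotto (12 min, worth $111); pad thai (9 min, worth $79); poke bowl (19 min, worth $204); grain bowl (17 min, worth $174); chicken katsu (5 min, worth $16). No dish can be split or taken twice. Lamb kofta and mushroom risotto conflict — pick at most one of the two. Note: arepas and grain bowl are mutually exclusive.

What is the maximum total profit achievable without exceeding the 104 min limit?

1004

Ranking by ratio (profit/min): poke bowl 10.74, elote 10.35, grain bowl 10.24.
Filling by ratio: smash burger + elote + mushroom risotto + pad thai + poke bowl + grain bowl for 1001, with 3 min left unused.
Replace pad thai with falafel wrap: the trade gains 3 net, giving 1004 at 102 min.
Nothing else feasible within 104 min beats 1004.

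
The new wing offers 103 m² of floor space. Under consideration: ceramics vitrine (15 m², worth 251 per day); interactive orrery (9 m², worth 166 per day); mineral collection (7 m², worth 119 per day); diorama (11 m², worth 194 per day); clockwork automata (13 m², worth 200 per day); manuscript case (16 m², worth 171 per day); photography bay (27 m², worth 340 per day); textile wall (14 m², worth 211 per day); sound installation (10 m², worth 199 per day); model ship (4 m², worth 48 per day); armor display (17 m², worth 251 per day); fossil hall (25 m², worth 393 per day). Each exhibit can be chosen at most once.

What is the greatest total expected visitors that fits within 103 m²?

Density check — sound installation 19.90, interactive orrery 18.44, diorama 17.64 are the best per m².
Filling by ratio: ceramics vitrine + interactive orrery + mineral collection + diorama + clockwork automata + sound installation + model ship + fossil hall for 1570, with 9 m² left unused.
Reworking the packing: ceramics vitrine + interactive orrery + clockwork automata + textile wall + sound installation + armor display + fossil hall uses 103 m² and improves the total to 1671.

1671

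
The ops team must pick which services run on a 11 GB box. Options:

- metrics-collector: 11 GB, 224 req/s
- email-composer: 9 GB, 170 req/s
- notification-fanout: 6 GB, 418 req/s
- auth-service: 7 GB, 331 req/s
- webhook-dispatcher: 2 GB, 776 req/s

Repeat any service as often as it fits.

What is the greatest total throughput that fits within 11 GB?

3880

The ratio ordering already packs tightly: 5×webhook-dispatcher, 10 GB, 3880.
Nothing else within 11 GB beats 3880.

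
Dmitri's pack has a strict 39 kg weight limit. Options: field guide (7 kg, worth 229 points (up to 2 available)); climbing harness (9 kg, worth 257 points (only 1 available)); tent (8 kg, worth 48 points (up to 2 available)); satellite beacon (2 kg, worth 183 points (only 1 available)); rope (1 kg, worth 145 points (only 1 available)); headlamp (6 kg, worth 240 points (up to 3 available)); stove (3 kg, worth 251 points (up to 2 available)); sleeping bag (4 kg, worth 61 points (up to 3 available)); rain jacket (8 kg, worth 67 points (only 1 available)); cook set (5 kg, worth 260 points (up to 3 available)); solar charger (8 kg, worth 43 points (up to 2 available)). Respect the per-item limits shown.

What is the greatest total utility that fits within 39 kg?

Greedy by ratio would take satellite beacon + rope + 2×headlamp + 2×stove + 3×cook set: 36 kg used, total 2090.
The 6 kg tied up in headlamp is better spent on climbing harness — total rises to 2107 (39 kg).
Nothing else within 39 kg beats 2107.

2107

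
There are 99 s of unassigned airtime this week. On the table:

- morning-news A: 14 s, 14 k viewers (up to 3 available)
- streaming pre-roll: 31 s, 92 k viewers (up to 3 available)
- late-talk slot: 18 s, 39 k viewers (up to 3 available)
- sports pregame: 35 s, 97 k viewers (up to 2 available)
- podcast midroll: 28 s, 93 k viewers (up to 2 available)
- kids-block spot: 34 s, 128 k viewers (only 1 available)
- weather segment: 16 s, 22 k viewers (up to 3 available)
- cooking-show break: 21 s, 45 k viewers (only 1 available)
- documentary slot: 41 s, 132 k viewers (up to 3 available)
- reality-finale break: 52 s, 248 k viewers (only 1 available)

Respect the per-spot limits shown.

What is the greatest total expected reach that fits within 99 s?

A density-first pass picks kids-block spot + reality-finale break — 376 at 86 s.
The 34 s tied up in kids-block spot is better spent on documentary slot — total rises to 380 (93 s).
Every other selection either busts 99 s or exceeds an availability limit or fails to beat 380.

380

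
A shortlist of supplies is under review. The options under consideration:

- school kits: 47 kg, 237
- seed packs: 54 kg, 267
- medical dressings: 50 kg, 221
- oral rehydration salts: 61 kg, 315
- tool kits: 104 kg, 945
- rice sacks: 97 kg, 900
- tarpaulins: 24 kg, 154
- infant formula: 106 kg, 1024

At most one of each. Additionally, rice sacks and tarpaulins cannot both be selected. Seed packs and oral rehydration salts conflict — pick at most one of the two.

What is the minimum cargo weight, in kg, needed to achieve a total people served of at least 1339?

Need the lightest bundle worth ≥ 1339.
oral rehydration salts + infant formula reaches 1339 using 167 kg.
Any bundle with less than 167 kg falls short of 1339.

167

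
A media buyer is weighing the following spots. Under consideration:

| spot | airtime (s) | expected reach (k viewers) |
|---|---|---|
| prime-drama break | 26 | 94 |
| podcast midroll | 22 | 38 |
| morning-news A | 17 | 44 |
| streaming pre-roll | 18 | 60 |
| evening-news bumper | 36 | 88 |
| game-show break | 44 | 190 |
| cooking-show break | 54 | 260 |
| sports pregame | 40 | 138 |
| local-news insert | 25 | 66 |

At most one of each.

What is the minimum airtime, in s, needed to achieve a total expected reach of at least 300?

Minimise s subject to total expected reach ≥ 300.
morning-news A + cooking-show break reaches 304 using 71 s.
No combination under 71 s hits 300.

71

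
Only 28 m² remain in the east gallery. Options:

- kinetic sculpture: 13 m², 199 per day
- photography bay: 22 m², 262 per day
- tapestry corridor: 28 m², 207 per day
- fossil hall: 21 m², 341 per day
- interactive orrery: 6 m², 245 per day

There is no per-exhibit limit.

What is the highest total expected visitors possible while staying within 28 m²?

980

By expected visitors per m²: interactive orrery 40.83, fossil hall 16.24, kinetic sculpture 15.31 lead.
Best packing: 4×interactive orrery — 24 m², 980 total.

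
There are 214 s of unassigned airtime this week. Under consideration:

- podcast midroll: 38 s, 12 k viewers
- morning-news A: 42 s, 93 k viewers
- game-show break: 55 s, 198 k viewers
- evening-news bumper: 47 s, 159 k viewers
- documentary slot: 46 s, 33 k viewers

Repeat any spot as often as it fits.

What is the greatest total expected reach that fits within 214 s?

By expected reach per s: game-show break 3.60, evening-news bumper 3.38, morning-news A 2.21, documentary slot 0.72 lead.
Taking 3×game-show break + evening-news bumper: 212 s used, 753 in expected reach.

753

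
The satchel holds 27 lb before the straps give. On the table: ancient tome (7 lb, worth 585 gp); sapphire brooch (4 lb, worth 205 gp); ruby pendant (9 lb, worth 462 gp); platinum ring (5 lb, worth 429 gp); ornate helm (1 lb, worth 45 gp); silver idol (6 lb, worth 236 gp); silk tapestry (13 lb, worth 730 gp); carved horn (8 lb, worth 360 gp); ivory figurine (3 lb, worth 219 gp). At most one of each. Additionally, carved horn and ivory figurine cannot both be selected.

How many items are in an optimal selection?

4

Best achievable value is 1789.
For example ancient tome + platinum ring + ornate helm + silk tapestry achieves it, using 26 lb.
Every optimal selection uses 4 items.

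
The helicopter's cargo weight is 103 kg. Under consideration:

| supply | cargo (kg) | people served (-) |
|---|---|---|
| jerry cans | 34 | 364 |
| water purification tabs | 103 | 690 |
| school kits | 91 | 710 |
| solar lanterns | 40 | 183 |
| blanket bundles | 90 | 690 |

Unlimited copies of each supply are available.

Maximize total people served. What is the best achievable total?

By people served per kg: jerry cans 10.71, school kits 7.80, blanket bundles 7.67, water purification tabs 6.70 lead.
The ratio ordering already packs tightly: 3×jerry cans, 102 kg, 1092.

1092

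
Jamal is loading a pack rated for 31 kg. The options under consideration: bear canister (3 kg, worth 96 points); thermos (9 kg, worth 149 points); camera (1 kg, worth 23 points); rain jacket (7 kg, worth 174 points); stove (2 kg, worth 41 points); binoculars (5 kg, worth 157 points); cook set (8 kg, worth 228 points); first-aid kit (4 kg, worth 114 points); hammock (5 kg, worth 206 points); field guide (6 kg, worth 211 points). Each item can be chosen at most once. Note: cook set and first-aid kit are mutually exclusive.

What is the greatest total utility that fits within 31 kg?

Best packing: bear canister + camera + rain jacket + binoculars + first-aid kit + hammock + field guide — 31 kg, 981 total.
That's the maximum — no feasible swap from here does better than 981.

981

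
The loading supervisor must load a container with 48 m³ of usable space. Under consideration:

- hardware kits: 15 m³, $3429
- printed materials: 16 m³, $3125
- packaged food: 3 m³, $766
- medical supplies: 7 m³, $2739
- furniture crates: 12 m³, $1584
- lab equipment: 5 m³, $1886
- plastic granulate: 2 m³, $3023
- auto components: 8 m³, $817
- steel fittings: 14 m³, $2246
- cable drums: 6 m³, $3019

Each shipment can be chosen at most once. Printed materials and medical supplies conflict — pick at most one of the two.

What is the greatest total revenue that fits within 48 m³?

15680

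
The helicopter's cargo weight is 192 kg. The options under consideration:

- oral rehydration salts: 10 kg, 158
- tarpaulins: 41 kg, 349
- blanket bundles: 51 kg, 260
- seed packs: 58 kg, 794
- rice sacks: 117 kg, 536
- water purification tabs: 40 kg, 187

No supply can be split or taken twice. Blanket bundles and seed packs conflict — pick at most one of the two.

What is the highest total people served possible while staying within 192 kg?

Taking oral rehydration salts + seed packs + rice sacks: 185 kg used, 1488 in people served.
Oral rehydration salts + tarpaulins + seed packs + water purification tabs matches that 1488 at 149 kg; no feasible combination exceeds it.

1488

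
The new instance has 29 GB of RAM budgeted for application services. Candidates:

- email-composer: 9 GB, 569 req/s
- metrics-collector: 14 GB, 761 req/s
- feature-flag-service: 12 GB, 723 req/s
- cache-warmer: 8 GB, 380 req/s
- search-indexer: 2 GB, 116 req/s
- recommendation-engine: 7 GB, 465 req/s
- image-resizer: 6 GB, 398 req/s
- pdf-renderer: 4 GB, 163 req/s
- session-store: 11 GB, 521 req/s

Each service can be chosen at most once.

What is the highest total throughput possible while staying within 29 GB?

1806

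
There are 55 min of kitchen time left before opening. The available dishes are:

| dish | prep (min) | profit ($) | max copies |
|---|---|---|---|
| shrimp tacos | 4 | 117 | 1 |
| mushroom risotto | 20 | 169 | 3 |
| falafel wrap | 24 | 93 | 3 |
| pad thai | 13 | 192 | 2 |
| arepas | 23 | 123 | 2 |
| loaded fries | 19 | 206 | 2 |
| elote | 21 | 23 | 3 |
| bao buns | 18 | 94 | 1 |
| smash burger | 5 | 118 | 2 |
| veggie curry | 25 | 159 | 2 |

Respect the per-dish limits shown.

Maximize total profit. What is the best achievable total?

826

Density check — shrimp tacos 29.25, smash burger 23.60, pad thai 14.77 are the best per min.
Greedy by ratio would take shrimp tacos + 2×pad thai + 2×smash burger: 40 min used, total 737.
The 4 min tied up in shrimp tacos is better spent on loaded fries — total rises to 826 (55 min).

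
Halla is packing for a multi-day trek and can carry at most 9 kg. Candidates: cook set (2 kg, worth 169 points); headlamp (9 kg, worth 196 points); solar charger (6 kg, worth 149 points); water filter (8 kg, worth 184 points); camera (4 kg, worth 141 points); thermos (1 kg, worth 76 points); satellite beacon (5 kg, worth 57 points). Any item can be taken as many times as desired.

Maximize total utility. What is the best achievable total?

752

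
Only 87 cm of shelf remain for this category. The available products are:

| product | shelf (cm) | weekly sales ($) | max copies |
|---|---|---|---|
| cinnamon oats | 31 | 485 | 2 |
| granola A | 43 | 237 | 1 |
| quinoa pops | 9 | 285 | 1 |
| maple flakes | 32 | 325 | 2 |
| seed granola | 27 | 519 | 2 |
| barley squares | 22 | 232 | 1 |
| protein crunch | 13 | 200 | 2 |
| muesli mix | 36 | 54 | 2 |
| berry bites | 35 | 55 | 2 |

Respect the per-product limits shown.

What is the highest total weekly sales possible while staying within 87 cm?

1555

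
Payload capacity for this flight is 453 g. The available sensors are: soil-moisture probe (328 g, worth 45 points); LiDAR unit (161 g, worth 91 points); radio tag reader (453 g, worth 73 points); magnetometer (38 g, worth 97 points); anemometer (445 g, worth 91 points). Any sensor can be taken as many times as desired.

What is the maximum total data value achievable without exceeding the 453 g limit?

1067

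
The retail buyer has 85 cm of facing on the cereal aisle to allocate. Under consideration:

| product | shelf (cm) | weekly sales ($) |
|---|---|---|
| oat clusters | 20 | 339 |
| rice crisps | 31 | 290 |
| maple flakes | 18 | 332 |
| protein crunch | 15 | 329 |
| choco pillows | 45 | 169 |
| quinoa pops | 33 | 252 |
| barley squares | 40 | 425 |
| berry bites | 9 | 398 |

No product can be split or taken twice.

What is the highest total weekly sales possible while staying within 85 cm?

By weekly sales per cm: berry bites 44.22, protein crunch 21.93, maple flakes 18.44 lead.
Taking the top-ratio products first gives oat clusters + maple flakes + protein crunch + berry bites for 1398 (62 cm).
The 18 cm tied up in maple flakes is better spent on barley squares — total rises to 1491 (84 cm).
Runner-up maple flakes + protein crunch + barley squares + berry bites tops out at 1484.

1491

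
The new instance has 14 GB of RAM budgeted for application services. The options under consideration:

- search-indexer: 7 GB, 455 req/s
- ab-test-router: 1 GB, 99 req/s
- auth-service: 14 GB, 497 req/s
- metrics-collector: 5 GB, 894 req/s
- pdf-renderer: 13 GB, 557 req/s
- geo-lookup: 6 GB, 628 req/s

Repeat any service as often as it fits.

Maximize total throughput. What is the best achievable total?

2184

Taking 4×ab-test-router + 2×metrics-collector: 14 GB used, 2184 in throughput.
Nothing else within 14 GB beats 2184.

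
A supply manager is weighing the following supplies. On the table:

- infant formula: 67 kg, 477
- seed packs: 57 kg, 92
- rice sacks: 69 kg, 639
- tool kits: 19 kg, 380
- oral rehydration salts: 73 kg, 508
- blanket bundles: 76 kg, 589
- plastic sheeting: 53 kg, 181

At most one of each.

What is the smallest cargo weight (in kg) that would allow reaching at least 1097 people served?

136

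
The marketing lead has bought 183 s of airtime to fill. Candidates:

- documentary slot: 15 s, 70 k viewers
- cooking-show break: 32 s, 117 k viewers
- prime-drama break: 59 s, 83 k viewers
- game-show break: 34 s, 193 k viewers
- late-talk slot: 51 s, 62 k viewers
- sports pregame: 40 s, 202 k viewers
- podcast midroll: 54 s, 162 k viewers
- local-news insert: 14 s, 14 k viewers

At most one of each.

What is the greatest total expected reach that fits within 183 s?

By expected reach per s: game-show break 5.68, sports pregame 5.05, documentary slot 4.67 lead.
The ratio ordering already packs tightly: documentary slot + cooking-show break + game-show break + sports pregame + podcast midroll, 175 s, 744.
Nothing else within 183 s beats 744.

744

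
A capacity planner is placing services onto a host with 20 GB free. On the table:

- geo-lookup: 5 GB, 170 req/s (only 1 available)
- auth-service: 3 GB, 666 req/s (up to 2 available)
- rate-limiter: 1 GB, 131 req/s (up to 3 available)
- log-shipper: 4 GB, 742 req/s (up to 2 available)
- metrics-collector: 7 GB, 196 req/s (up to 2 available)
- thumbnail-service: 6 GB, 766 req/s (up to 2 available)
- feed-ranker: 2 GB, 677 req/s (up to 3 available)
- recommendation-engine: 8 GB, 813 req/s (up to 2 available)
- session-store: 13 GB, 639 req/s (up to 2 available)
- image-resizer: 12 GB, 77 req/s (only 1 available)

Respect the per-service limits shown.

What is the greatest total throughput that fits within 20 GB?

4847

By throughput per GB: feed-ranker 338.50, auth-service 222.00, log-shipper 185.50 lead.
The ratio ordering already packs tightly: 2×auth-service + 2×log-shipper + 3×feed-ranker, 20 GB, 4847.
Every other selection either busts 20 GB or exceeds an availability limit or fails to beat 4847.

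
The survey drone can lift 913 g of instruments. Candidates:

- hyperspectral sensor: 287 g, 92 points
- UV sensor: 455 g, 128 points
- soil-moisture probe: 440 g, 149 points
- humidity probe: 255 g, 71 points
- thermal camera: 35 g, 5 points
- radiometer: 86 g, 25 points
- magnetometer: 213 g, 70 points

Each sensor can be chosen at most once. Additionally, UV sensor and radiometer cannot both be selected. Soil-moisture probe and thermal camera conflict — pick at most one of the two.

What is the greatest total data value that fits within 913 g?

By data value per g: soil-moisture probe 0.34, magnetometer 0.33, hyperspectral sensor 0.32 lead.
Soil-moisture probe + humidity probe + magnetometer uses 908 of the 913 g and totals 290.
Next best is UV sensor + soil-moisture probe at 277 (895 g) — short by 13.

290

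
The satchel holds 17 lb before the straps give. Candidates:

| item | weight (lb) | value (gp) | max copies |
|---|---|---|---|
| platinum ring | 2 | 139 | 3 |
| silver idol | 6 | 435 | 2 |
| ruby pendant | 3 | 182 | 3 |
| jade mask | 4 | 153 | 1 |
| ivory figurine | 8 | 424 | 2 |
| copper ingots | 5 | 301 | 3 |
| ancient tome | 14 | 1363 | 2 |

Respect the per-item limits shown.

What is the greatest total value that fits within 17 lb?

1545

Density check — ancient tome 97.36, silver idol 72.50, platinum ring 69.50, ruby pendant 60.67 are the best per lb.
Greedy by ratio would take platinum ring + ancient tome: 16 lb used, total 1502.
The 2 lb tied up in platinum ring is better spent on ruby pendant — total rises to 1545 (17 lb).
No other feasible combination exceeds 1545.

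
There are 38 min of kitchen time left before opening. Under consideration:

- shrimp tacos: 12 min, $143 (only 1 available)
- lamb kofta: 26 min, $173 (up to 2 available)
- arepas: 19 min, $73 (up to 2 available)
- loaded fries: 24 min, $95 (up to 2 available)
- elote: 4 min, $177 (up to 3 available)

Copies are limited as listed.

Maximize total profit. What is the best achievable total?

704

Filling by ratio: shrimp tacos + 3×elote for 674, with 14 min left unused.
Replace shrimp tacos with lamb kofta: the trade gains 30 net, giving 704 at 38 min.
Nothing else within 38 min beats 704.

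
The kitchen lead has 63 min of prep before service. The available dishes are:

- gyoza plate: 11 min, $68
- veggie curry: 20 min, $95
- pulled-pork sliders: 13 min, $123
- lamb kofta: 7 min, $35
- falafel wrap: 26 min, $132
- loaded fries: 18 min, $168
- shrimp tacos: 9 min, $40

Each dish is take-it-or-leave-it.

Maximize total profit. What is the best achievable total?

Density check — pulled-pork sliders 9.46, loaded fries 9.33, gyoza plate 6.18 are the best per min.
The ratio heuristic lands on gyoza plate + pulled-pork sliders + lamb kofta + loaded fries + shrimp tacos (434) but leaves 5 min idle.
Dropping lamb kofta and shrimp tacos frees 16 min; slotting in veggie curry (20 min) lifts the total to 454 at 62 min.
An exhaustive check of the 128 subsets confirms 454.

454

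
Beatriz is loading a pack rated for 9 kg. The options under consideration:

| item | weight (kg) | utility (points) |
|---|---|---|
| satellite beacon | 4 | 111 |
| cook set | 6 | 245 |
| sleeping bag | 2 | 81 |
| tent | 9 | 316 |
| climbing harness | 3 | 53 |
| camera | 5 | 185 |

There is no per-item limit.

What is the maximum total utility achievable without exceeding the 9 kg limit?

The ratio heuristic lands on cook set + sleeping bag (326) but leaves 1 kg idle.
Replace cook set with sleeping bag + camera: the trade gains 21 net, giving 347 at 9 kg.
No other feasible combination exceeds 347.

347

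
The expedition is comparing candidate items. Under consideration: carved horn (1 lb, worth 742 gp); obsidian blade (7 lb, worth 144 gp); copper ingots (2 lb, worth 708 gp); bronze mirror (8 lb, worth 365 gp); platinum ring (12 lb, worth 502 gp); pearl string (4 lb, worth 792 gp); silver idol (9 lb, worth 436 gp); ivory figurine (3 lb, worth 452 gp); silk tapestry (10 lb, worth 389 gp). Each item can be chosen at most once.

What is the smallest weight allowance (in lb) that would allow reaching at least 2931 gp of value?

Minimise lb subject to total value ≥ 2931.
Taking carved horn + copper ingots + bronze mirror + pearl string + ivory figurine gives 3059 (≥ 2931) for 18 lb.
Any bundle with less than 18 lb falls short of 2931.

18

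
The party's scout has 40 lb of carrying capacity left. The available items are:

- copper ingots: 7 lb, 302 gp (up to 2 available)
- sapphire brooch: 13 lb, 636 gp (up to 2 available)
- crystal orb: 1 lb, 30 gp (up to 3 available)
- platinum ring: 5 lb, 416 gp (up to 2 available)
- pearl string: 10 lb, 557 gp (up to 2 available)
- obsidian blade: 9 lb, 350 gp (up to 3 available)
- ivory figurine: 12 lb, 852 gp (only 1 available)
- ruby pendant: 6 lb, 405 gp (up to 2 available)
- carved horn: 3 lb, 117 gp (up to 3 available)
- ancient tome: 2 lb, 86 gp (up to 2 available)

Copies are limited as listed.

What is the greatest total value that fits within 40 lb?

Taking the top-ratio items first gives 2×crystal orb + 2×platinum ring + ivory figurine + 2×ruby pendant + 2×ancient tome for 2726 (40 lb).
Dropping 2×crystal orb and ruby pendant and ancient tome frees 10 lb; slotting in pearl string (10 lb) lifts the total to 2732 at 40 lb.
Nothing else within 40 lb beats 2732.

2732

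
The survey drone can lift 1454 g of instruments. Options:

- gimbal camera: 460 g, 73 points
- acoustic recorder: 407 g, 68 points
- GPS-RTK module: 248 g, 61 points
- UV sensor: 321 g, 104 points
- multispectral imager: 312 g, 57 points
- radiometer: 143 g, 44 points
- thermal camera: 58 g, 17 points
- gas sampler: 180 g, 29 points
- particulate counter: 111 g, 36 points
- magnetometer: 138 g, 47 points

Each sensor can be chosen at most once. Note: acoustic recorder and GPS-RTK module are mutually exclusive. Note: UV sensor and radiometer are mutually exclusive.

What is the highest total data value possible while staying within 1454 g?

351

Ranking by ratio (data value/g): magnetometer 0.34, particulate counter 0.32, UV sensor 0.32.
Taking GPS-RTK module + UV sensor + multispectral imager + thermal camera + gas sampler + particulate counter + magnetometer: 1368 g used, 351 in data value.
The closest alternative, gimbal camera + GPS-RTK module + UV sensor + thermal camera + particulate counter + magnetometer, reaches only 338.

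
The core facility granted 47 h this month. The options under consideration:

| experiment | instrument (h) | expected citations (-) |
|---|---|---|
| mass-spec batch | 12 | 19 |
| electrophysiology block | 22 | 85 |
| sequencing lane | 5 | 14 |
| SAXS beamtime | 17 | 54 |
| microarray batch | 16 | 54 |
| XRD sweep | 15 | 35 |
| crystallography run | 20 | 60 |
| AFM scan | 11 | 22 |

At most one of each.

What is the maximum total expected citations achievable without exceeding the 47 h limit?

159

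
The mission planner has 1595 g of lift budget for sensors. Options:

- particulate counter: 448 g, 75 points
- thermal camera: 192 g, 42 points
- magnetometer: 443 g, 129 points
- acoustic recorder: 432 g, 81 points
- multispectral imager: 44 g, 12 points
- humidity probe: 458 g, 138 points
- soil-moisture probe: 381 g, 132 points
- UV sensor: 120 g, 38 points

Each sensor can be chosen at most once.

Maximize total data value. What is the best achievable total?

479

A density-first pass picks magnetometer + multispectral imager + humidity probe + soil-moisture probe + UV sensor — 449 at 1446 g.
Dropping multispectral imager frees 44 g; slotting in thermal camera (192 g) lifts the total to 479 at 1594 g.
Nothing else within 1595 g beats 479.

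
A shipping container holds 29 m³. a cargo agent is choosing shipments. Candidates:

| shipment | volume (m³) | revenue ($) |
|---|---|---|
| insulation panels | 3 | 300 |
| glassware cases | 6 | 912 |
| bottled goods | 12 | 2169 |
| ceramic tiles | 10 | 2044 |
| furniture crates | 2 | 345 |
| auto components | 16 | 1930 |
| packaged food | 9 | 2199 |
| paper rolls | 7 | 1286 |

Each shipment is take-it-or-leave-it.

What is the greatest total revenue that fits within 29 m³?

5874

Best packing: ceramic tiles + furniture crates + packaged food + paper rolls — 28 m³, 5874 total.
The spare 1 m³ is too small for any remaining shipment, and no exchange beats 5874.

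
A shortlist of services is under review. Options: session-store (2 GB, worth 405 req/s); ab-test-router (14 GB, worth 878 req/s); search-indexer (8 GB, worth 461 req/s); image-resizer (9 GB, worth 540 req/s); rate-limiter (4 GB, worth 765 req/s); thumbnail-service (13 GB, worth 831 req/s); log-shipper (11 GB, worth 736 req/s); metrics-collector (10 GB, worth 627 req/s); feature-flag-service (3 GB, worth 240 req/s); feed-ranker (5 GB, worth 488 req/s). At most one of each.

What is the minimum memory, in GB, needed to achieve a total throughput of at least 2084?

19

Look for the lowest-memory combination reaching 2084.
session-store + search-indexer + rate-limiter + feed-ranker: 2119 throughput at 19 GB.
Any bundle with less than 19 GB falls short of 2084.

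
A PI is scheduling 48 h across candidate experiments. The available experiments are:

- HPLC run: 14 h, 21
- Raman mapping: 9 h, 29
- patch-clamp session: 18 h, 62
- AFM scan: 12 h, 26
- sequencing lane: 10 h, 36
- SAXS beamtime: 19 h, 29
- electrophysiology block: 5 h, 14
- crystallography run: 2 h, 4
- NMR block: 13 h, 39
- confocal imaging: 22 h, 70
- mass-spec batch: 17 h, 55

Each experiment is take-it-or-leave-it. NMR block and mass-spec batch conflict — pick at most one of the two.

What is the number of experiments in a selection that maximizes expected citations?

4

Best achievable expected citations is 157.
patch-clamp session + sequencing lane + crystallography run + mass-spec batch hits 157 at 47 h.
Any selection reaching 157 contains exactly 4 experiments.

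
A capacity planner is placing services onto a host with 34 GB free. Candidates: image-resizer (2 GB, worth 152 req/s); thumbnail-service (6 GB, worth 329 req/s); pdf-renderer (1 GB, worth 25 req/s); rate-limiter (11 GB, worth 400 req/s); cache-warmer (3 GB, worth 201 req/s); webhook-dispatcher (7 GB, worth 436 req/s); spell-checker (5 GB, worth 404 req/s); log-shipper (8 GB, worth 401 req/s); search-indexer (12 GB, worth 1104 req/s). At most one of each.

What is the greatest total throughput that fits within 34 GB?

2499

A density-first pass picks image-resizer + pdf-renderer + cache-warmer + webhook-dispatcher + spell-checker + search-indexer — 2322 at 30 GB.
Replace image-resizer with thumbnail-service: the trade gains 177 net, giving 2499 at 34 GB.
An exhaustive check of the 512 subsets confirms 2499.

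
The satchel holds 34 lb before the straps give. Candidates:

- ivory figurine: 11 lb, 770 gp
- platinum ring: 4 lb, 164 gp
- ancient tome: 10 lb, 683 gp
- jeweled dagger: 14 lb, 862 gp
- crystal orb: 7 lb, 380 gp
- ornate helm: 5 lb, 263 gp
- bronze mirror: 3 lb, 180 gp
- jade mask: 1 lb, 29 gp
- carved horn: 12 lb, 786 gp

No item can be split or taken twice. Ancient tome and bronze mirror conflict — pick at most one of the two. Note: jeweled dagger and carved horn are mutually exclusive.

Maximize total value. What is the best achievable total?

2268

Density check — ivory figurine 70.00, ancient tome 68.30, carved horn 65.50, jeweled dagger 61.57 are the best per lb.
Taking ivory figurine + ancient tome + jade mask + carved horn: 34 lb used, 2268 in value.
The closest alternative, ivory figurine + ancient tome + carved horn, reaches only 2239.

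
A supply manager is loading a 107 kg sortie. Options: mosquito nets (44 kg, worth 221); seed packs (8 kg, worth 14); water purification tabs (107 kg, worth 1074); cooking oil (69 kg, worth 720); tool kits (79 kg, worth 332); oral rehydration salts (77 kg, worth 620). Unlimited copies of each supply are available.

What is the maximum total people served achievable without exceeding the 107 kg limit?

A density-first pass picks 4×seed packs + cooking oil — 776 at 101 kg.
Replace 4×seed packs and cooking oil with water purification tabs: the trade gains 298 net, giving 1074 at 107 kg.
Every other selection either busts 107 kg or fails to beat 1074.

1074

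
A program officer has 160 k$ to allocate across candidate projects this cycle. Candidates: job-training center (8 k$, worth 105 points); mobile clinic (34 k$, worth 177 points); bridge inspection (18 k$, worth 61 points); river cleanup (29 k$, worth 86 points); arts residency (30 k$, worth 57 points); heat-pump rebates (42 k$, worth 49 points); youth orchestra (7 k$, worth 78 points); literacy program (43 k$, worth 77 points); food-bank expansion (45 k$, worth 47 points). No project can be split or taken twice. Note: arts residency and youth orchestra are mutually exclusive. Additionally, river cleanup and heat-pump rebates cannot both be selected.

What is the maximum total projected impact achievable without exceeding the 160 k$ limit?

Density check — job-training center 13.12, youth orchestra 11.14, mobile clinic 5.21, bridge inspection 3.39 are the best per k$.
Best packing: job-training center + mobile clinic + bridge inspection + river cleanup + youth orchestra + literacy program — 139 k$, 584 total.
Runner-up job-training center + mobile clinic + bridge inspection + river cleanup + youth orchestra + food-bank expansion tops out at 554.

584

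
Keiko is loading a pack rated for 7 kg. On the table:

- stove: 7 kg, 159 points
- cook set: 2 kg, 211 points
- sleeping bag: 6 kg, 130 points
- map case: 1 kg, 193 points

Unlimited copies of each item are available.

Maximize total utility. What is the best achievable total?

1351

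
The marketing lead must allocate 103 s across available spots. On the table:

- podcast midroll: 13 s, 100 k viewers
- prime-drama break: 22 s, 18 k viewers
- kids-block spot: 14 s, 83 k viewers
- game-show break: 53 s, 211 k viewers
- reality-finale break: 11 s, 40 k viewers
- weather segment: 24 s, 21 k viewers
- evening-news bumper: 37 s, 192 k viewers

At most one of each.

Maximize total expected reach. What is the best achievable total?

503

Ranking by ratio (expected reach/s): podcast midroll 7.69, kids-block spot 5.93, evening-news bumper 5.19.
Taking the top-ratio spots first gives podcast midroll + kids-block spot + reality-finale break + weather segment + evening-news bumper for 436 (99 s).
Dropping kids-block spot and reality-finale break and weather segment frees 49 s; slotting in game-show break (53 s) lifts the total to 503 at 103 s.
Nothing else within 103 s beats 503.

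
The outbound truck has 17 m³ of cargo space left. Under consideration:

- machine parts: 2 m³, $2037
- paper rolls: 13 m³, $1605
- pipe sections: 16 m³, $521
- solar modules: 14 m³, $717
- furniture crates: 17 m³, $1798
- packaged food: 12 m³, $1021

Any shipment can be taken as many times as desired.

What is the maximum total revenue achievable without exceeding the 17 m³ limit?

16296

Taking 8×machine parts: 16 m³ used, 16296 in revenue.
Every other selection either busts 17 m³ or fails to beat 16296.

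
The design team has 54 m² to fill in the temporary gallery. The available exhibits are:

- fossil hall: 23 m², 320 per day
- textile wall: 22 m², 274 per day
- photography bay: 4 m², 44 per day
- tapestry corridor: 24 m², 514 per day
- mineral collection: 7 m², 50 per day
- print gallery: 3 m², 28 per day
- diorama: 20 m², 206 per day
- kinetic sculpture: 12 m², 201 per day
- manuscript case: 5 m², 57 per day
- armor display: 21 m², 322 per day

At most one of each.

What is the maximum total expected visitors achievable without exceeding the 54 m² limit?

Greedy by ratio would take photography bay + tapestry corridor + print gallery + kinetic sculpture + manuscript case: 48 m² used, total 844.
Replace print gallery and kinetic sculpture with armor display: the trade gains 93 net, giving 937 at 54 m².

937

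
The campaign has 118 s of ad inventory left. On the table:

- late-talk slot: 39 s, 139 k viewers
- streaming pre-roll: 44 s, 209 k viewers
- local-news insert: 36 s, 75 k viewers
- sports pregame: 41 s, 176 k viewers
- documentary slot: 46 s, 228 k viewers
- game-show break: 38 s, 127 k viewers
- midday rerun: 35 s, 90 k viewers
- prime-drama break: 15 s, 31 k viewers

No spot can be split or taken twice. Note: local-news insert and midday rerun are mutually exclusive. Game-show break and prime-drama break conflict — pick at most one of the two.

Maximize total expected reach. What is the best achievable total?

Taking streaming pre-roll + documentary slot + prime-drama break: 105 s used, 468 in expected reach.

468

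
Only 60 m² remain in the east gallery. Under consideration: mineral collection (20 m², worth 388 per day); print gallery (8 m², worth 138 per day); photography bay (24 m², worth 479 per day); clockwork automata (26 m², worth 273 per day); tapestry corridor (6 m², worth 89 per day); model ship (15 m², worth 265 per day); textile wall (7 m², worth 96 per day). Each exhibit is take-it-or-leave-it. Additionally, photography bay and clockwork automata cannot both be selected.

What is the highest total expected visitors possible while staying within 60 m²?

1132

Ranking by ratio (expected visitors/m²): photography bay 19.96, mineral collection 19.40, model ship 17.67.
The ratio ordering already packs tightly: mineral collection + photography bay + model ship, 59 m², 1132.
Runner-up mineral collection + print gallery + photography bay + textile wall tops out at 1101.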